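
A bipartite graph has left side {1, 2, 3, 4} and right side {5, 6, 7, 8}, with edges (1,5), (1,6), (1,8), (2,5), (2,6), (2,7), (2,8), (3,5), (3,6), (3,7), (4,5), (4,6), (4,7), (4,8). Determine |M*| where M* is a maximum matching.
4 (matching: (1,8), (2,7), (3,6), (4,5); upper bound min(|L|,|R|) = min(4,4) = 4)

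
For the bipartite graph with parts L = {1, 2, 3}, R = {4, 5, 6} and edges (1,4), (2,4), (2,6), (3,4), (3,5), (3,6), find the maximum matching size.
3 (matching: (1,4), (2,6), (3,5); upper bound min(|L|,|R|) = min(3,3) = 3)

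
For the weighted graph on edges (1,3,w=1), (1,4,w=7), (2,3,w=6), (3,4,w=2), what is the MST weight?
9 (MST edges: (1,3,w=1), (2,3,w=6), (3,4,w=2); sum of weights 1 + 6 + 2 = 9)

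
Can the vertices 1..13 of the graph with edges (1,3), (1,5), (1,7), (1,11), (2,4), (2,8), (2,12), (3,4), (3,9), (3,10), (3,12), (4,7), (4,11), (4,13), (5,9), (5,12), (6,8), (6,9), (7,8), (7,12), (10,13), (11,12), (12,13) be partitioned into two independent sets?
Yes. Partition: {1, 4, 8, 9, 10, 12}, {2, 3, 5, 6, 7, 11, 13}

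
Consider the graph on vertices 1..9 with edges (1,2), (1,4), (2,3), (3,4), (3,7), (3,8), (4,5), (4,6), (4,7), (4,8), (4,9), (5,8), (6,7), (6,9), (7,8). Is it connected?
Yes (BFS from 1 visits [1, 2, 4, 3, 5, 6, 7, 8, 9] — all 9 vertices reached)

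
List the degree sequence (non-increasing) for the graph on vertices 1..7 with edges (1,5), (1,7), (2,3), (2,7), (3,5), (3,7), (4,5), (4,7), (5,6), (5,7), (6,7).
[6, 5, 3, 2, 2, 2, 2] (degrees: deg(1)=2, deg(2)=2, deg(3)=3, deg(4)=2, deg(5)=5, deg(6)=2, deg(7)=6)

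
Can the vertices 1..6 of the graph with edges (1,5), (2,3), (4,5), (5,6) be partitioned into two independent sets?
Yes. Partition: {1, 2, 4, 6}, {3, 5}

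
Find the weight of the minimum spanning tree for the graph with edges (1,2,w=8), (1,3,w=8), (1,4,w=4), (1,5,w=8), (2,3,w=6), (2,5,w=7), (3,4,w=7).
24 (MST edges: (1,4,w=4), (2,3,w=6), (2,5,w=7), (3,4,w=7); sum of weights 4 + 6 + 7 + 7 = 24)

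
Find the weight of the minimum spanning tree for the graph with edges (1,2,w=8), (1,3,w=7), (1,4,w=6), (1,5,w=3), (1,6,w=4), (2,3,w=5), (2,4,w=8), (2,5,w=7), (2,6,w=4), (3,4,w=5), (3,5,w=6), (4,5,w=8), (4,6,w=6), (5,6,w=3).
20 (MST edges: (1,5,w=3), (2,3,w=5), (2,6,w=4), (3,4,w=5), (5,6,w=3); sum of weights 3 + 5 + 4 + 5 + 3 = 20)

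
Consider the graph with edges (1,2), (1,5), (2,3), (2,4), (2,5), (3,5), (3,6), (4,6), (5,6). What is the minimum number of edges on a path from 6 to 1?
2 (path: 6 -> 5 -> 1, 2 edges)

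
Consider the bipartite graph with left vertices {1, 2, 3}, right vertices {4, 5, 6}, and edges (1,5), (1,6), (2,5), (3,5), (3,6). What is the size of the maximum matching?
2 (matching: (1,6), (2,5); upper bound min(|L|,|R|) = min(3,3) = 3)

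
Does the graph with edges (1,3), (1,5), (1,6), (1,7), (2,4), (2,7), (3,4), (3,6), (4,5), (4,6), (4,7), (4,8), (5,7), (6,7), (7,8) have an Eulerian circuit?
No (2 vertices have odd degree: {3, 5}; Eulerian circuit requires 0)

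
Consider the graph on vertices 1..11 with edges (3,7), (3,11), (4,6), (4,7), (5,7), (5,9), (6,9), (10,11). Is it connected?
No, it has 4 components: {1}, {2}, {3, 4, 5, 6, 7, 9, 10, 11}, {8}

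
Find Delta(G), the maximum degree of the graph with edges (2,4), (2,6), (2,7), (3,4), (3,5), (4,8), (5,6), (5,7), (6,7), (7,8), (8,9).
4 (attained at vertex 7)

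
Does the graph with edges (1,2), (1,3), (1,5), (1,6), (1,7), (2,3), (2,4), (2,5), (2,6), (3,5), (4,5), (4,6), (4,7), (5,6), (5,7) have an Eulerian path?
No (4 vertices have odd degree: {1, 2, 3, 7}; Eulerian path requires 0 or 2)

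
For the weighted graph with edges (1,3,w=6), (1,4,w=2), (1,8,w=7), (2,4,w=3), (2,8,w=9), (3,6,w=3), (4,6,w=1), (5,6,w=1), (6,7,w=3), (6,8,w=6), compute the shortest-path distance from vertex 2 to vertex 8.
9 (path: 2 -> 8; weights 9 = 9)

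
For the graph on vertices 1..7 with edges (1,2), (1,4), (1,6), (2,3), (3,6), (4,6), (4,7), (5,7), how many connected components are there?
1 (components: {1, 2, 3, 4, 5, 6, 7})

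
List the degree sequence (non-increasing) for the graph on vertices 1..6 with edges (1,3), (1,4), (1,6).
[3, 1, 1, 1, 0, 0] (degrees: deg(1)=3, deg(2)=0, deg(3)=1, deg(4)=1, deg(5)=0, deg(6)=1)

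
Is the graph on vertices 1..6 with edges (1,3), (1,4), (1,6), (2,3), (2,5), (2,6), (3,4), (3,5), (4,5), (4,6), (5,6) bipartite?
No (odd cycle of length 3: 6 -> 1 -> 4 -> 6)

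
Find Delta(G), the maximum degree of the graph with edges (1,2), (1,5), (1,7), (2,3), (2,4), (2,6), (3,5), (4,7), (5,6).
4 (attained at vertex 2)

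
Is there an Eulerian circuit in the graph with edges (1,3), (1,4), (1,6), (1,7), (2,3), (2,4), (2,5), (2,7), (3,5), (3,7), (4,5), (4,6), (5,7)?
Yes (the graph is connected and all 7 vertices have even degree)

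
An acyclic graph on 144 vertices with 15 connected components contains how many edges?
129 (Each of the 15 component trees on V_i vertices has V_i - 1 edges; summing gives V - C = 144 - 15 = 129)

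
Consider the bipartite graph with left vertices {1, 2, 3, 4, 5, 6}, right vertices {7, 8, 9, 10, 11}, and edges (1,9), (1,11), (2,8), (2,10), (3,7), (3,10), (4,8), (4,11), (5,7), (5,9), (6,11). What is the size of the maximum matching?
5 (matching: (1,11), (2,10), (3,7), (4,8), (5,9); upper bound min(|L|,|R|) = min(6,5) = 5)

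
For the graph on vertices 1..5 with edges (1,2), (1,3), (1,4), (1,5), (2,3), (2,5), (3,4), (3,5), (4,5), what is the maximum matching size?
2 (matching: (2,3), (4,5); upper bound floor(n/2) = floor(5/2) = 2)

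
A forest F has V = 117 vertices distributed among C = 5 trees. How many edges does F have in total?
112 (Each of the 5 component trees on V_i vertices has V_i - 1 edges; summing gives V - C = 117 - 5 = 112)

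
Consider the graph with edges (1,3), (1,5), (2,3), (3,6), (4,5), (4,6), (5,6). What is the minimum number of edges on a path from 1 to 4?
2 (path: 1 -> 5 -> 4, 2 edges)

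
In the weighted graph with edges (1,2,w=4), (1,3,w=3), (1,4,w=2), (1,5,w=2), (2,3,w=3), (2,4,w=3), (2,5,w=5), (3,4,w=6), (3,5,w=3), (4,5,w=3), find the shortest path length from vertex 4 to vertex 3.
5 (path: 4 -> 1 -> 3; weights 2 + 3 = 5)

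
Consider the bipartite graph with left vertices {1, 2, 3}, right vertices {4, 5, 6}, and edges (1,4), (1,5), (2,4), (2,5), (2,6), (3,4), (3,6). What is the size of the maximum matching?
3 (matching: (1,5), (2,6), (3,4); upper bound min(|L|,|R|) = min(3,3) = 3)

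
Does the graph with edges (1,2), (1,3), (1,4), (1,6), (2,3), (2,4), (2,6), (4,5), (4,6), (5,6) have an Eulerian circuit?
Yes (the graph is connected and all 6 vertices have even degree)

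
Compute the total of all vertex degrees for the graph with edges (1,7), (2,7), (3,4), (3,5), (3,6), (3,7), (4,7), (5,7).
16 (handshake: sum of degrees = 2|E| = 2 x 8 = 16)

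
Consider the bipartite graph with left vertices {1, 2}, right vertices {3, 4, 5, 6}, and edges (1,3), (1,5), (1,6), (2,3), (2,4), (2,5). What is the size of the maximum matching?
2 (matching: (1,6), (2,5); upper bound min(|L|,|R|) = min(2,4) = 2)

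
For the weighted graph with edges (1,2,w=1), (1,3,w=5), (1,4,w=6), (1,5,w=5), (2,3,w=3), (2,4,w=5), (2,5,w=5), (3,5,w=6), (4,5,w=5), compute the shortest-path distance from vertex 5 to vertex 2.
5 (path: 5 -> 2; weights 5 = 5)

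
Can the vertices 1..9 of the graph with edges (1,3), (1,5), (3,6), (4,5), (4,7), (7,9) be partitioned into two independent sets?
Yes. Partition: {1, 2, 4, 6, 8, 9}, {3, 5, 7}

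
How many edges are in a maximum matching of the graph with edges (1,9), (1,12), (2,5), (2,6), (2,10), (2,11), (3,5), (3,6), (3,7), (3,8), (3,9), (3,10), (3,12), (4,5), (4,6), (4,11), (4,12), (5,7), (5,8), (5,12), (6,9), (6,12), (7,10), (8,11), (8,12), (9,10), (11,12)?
6 (matching: (1,9), (2,11), (3,10), (4,6), (5,7), (8,12); upper bound floor(n/2) = floor(12/2) = 6)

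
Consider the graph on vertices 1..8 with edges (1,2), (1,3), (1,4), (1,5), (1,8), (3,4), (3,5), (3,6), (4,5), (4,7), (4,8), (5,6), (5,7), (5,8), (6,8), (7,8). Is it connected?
Yes (BFS from 1 visits [1, 2, 3, 4, 5, 8, 6, 7] — all 8 vertices reached)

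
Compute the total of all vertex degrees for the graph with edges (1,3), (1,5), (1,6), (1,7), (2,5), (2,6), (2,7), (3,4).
16 (handshake: sum of degrees = 2|E| = 2 x 8 = 16)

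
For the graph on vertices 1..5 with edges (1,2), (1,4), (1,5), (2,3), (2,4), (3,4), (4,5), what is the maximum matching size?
2 (matching: (2,3), (4,5); upper bound floor(n/2) = floor(5/2) = 2)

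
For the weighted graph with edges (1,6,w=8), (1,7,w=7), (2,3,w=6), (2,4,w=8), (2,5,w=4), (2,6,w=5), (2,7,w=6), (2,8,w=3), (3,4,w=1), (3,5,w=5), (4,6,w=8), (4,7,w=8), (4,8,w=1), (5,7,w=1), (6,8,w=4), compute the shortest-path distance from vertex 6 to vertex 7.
10 (path: 6 -> 2 -> 5 -> 7; weights 5 + 4 + 1 = 10)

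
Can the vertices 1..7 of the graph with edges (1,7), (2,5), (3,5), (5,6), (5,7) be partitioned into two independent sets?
Yes. Partition: {1, 4, 5}, {2, 3, 6, 7}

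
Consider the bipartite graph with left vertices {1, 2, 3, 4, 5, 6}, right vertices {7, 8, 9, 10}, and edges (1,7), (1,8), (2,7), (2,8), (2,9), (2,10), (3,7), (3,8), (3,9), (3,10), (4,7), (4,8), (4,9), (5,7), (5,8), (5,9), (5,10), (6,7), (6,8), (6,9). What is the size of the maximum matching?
4 (matching: (1,8), (2,10), (3,9), (4,7); upper bound min(|L|,|R|) = min(6,4) = 4)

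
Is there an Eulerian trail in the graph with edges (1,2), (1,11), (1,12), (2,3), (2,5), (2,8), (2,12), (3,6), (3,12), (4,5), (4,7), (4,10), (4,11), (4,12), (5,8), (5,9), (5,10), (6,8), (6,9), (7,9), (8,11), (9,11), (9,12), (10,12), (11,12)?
No (10 vertices have odd degree: {1, 2, 3, 4, 5, 6, 9, 10, 11, 12}; Eulerian path requires 0 or 2)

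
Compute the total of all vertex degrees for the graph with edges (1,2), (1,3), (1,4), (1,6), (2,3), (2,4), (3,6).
14 (handshake: sum of degrees = 2|E| = 2 x 7 = 14)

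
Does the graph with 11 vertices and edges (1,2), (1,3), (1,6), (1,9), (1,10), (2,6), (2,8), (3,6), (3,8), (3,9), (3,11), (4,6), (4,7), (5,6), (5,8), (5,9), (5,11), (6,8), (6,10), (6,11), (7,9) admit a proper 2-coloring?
No (odd cycle of length 3: 10 -> 1 -> 6 -> 10)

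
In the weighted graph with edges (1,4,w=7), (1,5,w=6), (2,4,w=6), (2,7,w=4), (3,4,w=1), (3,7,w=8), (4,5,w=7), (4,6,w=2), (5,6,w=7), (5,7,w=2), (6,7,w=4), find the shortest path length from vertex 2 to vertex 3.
7 (path: 2 -> 4 -> 3; weights 6 + 1 = 7)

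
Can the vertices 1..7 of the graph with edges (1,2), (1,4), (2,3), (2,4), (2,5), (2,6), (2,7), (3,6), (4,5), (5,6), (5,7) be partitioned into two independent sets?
No (odd cycle of length 3: 2 -> 1 -> 4 -> 2)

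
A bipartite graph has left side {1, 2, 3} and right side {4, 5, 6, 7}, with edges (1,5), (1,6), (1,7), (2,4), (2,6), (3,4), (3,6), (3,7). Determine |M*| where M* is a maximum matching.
3 (matching: (1,5), (2,6), (3,7); upper bound min(|L|,|R|) = min(3,4) = 3)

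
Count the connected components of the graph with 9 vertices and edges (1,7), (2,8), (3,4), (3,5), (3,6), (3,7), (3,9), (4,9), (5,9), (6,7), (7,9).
2 (components: {1, 3, 4, 5, 6, 7, 9}, {2, 8})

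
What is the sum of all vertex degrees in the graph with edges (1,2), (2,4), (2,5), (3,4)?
8 (handshake: sum of degrees = 2|E| = 2 x 4 = 8)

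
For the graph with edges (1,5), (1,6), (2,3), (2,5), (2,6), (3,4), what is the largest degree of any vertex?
3 (attained at vertex 2)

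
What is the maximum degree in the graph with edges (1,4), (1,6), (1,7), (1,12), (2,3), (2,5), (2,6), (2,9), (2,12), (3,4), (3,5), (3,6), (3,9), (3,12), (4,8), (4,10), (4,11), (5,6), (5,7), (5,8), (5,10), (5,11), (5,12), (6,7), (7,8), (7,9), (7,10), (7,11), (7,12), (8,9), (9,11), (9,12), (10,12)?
8 (attained at vertices 5, 7)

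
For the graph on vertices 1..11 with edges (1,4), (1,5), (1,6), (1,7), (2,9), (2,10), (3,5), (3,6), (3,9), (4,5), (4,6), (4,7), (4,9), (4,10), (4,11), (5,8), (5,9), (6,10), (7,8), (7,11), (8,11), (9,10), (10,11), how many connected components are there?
1 (components: {1, 2, 3, 4, 5, 6, 7, 8, 9, 10, 11})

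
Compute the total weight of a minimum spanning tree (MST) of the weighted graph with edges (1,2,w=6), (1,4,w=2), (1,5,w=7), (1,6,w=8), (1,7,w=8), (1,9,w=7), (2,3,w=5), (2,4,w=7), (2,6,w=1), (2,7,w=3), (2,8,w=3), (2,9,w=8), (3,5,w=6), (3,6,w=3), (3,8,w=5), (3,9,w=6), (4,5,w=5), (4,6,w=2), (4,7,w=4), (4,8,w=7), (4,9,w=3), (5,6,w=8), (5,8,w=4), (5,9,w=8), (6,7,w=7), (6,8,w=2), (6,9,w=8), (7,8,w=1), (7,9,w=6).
18 (MST edges: (1,4,w=2), (2,6,w=1), (3,6,w=3), (4,6,w=2), (4,9,w=3), (5,8,w=4), (6,8,w=2), (7,8,w=1); sum of weights 2 + 1 + 3 + 2 + 3 + 4 + 2 + 1 = 18)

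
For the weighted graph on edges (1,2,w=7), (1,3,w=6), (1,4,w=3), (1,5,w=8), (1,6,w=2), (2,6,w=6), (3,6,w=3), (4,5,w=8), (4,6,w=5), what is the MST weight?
22 (MST edges: (1,4,w=3), (1,5,w=8), (1,6,w=2), (2,6,w=6), (3,6,w=3); sum of weights 3 + 8 + 2 + 6 + 3 = 22)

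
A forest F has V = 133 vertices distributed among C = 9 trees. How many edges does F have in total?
124 (Each of the 9 component trees on V_i vertices has V_i - 1 edges; summing gives V - C = 133 - 9 = 124)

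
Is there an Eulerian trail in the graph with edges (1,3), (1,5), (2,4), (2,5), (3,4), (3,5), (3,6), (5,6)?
Yes — and in fact it has an Eulerian circuit (the graph is connected and all 6 vertices have even degree)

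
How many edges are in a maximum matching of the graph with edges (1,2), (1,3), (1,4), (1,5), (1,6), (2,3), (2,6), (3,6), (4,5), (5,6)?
3 (matching: (1,6), (2,3), (4,5); upper bound floor(n/2) = floor(6/2) = 3)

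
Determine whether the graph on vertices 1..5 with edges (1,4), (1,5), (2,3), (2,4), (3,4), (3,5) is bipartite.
No (odd cycle of length 3: 3 -> 4 -> 2 -> 3)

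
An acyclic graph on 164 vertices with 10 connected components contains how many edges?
154 (Each of the 10 component trees on V_i vertices has V_i - 1 edges; summing gives V - C = 164 - 10 = 154)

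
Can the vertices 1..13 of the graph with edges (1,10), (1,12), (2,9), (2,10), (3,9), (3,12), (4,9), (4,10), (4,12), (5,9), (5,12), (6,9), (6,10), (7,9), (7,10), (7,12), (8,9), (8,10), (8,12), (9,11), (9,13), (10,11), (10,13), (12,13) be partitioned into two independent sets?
Yes. Partition: {1, 2, 3, 4, 5, 6, 7, 8, 11, 13}, {9, 10, 12}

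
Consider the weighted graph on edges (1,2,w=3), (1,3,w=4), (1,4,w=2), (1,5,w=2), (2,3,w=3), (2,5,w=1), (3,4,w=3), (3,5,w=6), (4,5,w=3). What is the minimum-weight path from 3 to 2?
3 (path: 3 -> 2; weights 3 = 3)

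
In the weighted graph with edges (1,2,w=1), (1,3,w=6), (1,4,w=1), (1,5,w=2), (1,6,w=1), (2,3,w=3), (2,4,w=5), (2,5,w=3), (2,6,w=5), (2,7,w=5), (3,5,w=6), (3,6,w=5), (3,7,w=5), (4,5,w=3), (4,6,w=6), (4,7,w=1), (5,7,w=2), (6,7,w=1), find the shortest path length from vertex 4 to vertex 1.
1 (path: 4 -> 1; weights 1 = 1)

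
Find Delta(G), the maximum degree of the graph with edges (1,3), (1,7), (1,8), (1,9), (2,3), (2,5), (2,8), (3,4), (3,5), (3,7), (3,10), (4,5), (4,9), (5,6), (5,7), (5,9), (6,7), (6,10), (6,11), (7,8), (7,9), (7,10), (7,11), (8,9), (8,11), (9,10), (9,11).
8 (attained at vertex 7)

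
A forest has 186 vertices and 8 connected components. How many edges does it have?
178 (Each of the 8 component trees on V_i vertices has V_i - 1 edges; summing gives V - C = 186 - 8 = 178)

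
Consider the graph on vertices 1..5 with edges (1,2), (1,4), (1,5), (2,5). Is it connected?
No, it has 2 components: {1, 2, 4, 5}, {3}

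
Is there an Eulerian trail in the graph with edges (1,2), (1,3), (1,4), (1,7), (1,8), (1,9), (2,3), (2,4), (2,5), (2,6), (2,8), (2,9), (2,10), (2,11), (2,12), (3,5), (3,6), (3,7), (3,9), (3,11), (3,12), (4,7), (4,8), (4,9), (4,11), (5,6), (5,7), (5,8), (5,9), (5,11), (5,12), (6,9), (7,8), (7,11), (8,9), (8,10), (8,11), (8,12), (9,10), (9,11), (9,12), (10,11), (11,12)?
Yes (the graph is connected and exactly 2 vertices have odd degree: {8, 11}; any Eulerian path must start and end at those)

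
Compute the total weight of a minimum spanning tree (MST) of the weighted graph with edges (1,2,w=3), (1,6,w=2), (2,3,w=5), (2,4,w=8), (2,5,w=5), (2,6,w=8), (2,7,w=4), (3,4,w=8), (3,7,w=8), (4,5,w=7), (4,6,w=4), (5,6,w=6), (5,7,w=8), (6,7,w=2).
21 (MST edges: (1,2,w=3), (1,6,w=2), (2,3,w=5), (2,5,w=5), (4,6,w=4), (6,7,w=2); sum of weights 3 + 2 + 5 + 5 + 4 + 2 = 21)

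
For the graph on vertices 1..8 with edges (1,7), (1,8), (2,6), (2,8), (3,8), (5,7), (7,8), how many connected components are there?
2 (components: {1, 2, 3, 5, 6, 7, 8}, {4})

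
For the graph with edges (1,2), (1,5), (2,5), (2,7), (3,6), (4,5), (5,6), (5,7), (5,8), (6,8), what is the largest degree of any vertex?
6 (attained at vertex 5)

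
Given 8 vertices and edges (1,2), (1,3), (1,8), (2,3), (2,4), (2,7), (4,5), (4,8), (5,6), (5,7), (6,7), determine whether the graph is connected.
Yes (BFS from 1 visits [1, 2, 3, 8, 4, 7, 5, 6] — all 8 vertices reached)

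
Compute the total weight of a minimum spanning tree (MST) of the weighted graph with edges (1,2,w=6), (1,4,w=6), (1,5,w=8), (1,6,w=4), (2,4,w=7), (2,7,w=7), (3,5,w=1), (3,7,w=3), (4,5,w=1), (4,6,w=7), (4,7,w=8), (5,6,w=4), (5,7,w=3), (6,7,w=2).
17 (MST edges: (1,2,w=6), (1,6,w=4), (3,5,w=1), (3,7,w=3), (4,5,w=1), (6,7,w=2); sum of weights 6 + 4 + 1 + 3 + 1 + 2 = 17)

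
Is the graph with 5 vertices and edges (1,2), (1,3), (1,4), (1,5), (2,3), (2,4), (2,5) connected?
Yes (BFS from 1 visits [1, 2, 3, 4, 5] — all 5 vertices reached)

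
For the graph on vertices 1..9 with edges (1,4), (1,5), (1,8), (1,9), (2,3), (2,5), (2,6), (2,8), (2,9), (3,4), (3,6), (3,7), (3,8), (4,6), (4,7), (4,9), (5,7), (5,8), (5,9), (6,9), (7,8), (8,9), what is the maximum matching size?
4 (matching: (2,9), (3,7), (4,6), (5,8); upper bound floor(n/2) = floor(9/2) = 4)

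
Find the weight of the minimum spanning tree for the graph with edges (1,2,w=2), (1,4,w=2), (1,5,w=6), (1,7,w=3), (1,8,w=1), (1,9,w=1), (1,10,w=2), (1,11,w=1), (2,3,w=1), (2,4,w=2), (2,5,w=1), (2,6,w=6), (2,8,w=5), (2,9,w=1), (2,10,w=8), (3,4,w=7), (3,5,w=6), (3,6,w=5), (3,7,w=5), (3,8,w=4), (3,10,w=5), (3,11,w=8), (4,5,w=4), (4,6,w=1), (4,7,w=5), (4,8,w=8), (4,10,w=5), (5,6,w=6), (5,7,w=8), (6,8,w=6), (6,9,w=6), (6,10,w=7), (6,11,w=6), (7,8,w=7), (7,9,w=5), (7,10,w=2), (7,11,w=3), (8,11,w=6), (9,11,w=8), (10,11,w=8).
13 (MST edges: (1,4,w=2), (1,8,w=1), (1,9,w=1), (1,10,w=2), (1,11,w=1), (2,3,w=1), (2,5,w=1), (2,9,w=1), (4,6,w=1), (7,10,w=2); sum of weights 2 + 1 + 1 + 2 + 1 + 1 + 1 + 1 + 1 + 2 = 13)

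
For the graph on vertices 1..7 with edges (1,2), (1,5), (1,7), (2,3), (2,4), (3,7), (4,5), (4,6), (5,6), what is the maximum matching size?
3 (matching: (1,5), (3,7), (4,6); upper bound floor(n/2) = floor(7/2) = 3)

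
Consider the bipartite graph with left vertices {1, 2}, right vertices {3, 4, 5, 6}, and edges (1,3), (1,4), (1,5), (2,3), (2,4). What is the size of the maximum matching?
2 (matching: (1,5), (2,4); upper bound min(|L|,|R|) = min(2,4) = 2)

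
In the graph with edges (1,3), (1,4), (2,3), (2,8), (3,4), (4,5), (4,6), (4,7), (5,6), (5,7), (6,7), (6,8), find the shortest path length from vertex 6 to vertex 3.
2 (path: 6 -> 4 -> 3, 2 edges)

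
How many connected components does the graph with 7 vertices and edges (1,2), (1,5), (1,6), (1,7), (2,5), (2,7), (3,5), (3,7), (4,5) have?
1 (components: {1, 2, 3, 4, 5, 6, 7})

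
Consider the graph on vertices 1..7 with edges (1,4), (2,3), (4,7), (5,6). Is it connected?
No, it has 3 components: {1, 4, 7}, {2, 3}, {5, 6}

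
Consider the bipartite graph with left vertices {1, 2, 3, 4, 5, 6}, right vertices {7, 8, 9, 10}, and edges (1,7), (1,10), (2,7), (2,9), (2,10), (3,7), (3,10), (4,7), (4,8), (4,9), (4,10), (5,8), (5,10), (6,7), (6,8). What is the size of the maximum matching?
4 (matching: (1,10), (2,9), (3,7), (4,8); upper bound min(|L|,|R|) = min(6,4) = 4)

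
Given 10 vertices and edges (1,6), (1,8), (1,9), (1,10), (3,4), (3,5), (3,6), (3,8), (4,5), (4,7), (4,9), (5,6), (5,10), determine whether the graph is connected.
No, it has 2 components: {1, 3, 4, 5, 6, 7, 8, 9, 10}, {2}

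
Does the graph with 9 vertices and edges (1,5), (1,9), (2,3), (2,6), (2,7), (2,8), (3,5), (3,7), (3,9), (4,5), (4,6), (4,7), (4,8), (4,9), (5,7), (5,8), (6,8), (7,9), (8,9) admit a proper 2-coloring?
No (odd cycle of length 3: 8 -> 9 -> 4 -> 8)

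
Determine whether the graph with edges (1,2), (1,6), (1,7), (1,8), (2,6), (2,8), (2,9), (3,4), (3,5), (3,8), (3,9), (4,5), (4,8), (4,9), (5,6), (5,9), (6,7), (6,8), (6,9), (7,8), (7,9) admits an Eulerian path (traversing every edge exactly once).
Yes — and in fact it has an Eulerian circuit (the graph is connected and all 9 vertices have even degree)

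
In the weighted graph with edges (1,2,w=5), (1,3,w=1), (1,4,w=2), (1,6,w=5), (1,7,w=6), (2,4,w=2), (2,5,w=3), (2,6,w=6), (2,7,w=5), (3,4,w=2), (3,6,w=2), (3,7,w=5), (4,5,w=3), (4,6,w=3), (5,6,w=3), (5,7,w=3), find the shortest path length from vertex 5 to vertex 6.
3 (path: 5 -> 6; weights 3 = 3)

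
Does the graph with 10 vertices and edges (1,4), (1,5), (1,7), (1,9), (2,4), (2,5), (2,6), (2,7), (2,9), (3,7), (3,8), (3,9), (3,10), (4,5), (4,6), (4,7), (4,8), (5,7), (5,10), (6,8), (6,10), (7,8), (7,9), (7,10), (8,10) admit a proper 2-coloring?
No (odd cycle of length 3: 5 -> 1 -> 7 -> 5)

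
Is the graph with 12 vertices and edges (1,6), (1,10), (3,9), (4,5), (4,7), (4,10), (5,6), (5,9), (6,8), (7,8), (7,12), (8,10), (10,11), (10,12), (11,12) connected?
No, it has 2 components: {1, 3, 4, 5, 6, 7, 8, 9, 10, 11, 12}, {2}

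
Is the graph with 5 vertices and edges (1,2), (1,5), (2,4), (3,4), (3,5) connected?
Yes (BFS from 1 visits [1, 2, 5, 4, 3] — all 5 vertices reached)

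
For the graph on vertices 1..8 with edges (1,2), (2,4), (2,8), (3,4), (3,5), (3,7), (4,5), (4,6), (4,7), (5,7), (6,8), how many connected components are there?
1 (components: {1, 2, 3, 4, 5, 6, 7, 8})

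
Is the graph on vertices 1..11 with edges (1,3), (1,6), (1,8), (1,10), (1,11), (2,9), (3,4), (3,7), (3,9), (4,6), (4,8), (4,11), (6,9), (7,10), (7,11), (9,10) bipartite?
Yes. Partition: {1, 4, 5, 7, 9}, {2, 3, 6, 8, 10, 11}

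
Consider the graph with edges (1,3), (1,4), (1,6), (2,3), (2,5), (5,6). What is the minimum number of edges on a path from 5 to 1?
2 (path: 5 -> 6 -> 1, 2 edges)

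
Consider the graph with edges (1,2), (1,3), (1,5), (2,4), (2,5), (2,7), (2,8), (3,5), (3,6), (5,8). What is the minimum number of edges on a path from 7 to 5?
2 (path: 7 -> 2 -> 5, 2 edges)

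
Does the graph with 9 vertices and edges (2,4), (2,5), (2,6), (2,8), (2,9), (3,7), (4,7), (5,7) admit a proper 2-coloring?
Yes. Partition: {1, 2, 7}, {3, 4, 5, 6, 8, 9}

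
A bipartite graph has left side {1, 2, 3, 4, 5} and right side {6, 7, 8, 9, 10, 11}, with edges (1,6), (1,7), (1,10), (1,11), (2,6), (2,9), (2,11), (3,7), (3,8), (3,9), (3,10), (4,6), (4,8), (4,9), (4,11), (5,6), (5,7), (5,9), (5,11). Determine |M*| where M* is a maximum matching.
5 (matching: (1,11), (2,9), (3,10), (4,8), (5,7); upper bound min(|L|,|R|) = min(5,6) = 5)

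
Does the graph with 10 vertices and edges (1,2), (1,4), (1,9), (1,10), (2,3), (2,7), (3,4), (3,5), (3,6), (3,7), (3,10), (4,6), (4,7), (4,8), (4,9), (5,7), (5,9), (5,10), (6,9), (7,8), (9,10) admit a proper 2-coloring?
No (odd cycle of length 3: 4 -> 1 -> 9 -> 4)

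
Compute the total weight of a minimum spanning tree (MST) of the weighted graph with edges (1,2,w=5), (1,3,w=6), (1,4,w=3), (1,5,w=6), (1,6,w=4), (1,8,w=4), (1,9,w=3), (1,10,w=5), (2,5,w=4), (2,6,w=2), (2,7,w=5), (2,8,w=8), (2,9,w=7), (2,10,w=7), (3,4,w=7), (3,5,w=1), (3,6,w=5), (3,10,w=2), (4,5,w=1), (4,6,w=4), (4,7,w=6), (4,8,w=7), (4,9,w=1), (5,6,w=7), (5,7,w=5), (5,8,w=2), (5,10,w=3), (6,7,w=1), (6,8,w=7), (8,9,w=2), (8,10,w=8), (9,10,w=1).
16 (MST edges: (1,4,w=3), (1,6,w=4), (2,6,w=2), (3,5,w=1), (4,5,w=1), (4,9,w=1), (5,8,w=2), (6,7,w=1), (9,10,w=1); sum of weights 3 + 4 + 2 + 1 + 1 + 1 + 2 + 1 + 1 = 16)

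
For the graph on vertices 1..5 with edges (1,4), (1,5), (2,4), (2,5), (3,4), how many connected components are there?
1 (components: {1, 2, 3, 4, 5})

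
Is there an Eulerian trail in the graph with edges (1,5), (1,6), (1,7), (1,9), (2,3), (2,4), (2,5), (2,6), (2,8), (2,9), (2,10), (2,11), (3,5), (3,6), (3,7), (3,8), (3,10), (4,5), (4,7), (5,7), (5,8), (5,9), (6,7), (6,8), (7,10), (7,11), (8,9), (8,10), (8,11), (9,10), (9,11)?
No (6 vertices have odd degree: {4, 5, 6, 7, 8, 10}; Eulerian path requires 0 or 2)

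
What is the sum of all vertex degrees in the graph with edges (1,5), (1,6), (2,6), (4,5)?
8 (handshake: sum of degrees = 2|E| = 2 x 4 = 8)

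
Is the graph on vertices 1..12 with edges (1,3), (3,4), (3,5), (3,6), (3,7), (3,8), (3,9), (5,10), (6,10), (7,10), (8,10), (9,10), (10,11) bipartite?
Yes. Partition: {1, 2, 4, 5, 6, 7, 8, 9, 11, 12}, {3, 10}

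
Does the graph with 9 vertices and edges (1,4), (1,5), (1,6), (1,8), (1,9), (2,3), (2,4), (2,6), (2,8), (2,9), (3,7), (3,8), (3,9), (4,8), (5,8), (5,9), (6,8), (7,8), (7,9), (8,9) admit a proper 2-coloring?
No (odd cycle of length 3: 6 -> 1 -> 8 -> 6)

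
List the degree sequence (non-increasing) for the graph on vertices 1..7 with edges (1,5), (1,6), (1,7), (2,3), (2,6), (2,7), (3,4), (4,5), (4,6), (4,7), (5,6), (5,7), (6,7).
[5, 5, 4, 4, 3, 3, 2] (degrees: deg(1)=3, deg(2)=3, deg(3)=2, deg(4)=4, deg(5)=4, deg(6)=5, deg(7)=5)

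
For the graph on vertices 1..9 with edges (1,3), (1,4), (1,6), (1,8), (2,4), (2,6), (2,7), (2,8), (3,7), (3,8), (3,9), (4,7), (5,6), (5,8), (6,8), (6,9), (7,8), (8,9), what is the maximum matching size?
4 (matching: (1,4), (3,7), (5,8), (6,9); upper bound floor(n/2) = floor(9/2) = 4)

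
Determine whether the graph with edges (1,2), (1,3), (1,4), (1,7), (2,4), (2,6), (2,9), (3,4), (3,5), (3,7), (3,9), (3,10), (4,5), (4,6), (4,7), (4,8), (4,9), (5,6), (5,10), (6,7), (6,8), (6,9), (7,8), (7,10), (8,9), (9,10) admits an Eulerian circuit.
Yes (the graph is connected and all 10 vertices have even degree)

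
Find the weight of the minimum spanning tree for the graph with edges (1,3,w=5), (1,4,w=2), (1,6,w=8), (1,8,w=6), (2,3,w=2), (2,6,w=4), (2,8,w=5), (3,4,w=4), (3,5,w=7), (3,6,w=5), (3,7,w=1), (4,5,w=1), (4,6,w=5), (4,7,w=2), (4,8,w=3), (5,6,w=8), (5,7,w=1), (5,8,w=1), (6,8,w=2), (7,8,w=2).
10 (MST edges: (1,4,w=2), (2,3,w=2), (3,7,w=1), (4,5,w=1), (5,7,w=1), (5,8,w=1), (6,8,w=2); sum of weights 2 + 2 + 1 + 1 + 1 + 1 + 2 = 10)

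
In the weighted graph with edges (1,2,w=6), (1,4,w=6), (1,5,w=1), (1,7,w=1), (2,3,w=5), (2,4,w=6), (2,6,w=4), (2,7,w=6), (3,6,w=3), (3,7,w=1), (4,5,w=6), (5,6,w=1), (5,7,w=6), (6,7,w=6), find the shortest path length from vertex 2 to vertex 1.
6 (path: 2 -> 1; weights 6 = 6)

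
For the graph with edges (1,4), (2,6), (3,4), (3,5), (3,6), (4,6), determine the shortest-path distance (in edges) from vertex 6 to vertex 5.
2 (path: 6 -> 3 -> 5, 2 edges)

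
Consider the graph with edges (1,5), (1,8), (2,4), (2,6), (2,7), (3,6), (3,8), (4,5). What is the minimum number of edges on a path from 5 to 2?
2 (path: 5 -> 4 -> 2, 2 edges)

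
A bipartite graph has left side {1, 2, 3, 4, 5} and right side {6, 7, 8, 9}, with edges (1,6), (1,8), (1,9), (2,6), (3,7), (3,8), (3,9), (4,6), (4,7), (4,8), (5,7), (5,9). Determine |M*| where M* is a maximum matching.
4 (matching: (1,9), (2,6), (3,8), (4,7); upper bound min(|L|,|R|) = min(5,4) = 4)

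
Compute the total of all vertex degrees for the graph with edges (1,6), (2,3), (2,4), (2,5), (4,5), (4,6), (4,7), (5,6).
16 (handshake: sum of degrees = 2|E| = 2 x 8 = 16)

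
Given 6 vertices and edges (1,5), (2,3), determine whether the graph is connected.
No, it has 4 components: {1, 5}, {2, 3}, {4}, {6}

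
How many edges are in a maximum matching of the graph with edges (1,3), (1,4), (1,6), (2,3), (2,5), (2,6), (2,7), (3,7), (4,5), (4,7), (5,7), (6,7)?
3 (matching: (1,4), (2,6), (5,7); upper bound floor(n/2) = floor(7/2) = 3)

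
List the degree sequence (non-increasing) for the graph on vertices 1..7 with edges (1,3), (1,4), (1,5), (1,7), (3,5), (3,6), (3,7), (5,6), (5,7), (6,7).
[4, 4, 4, 4, 3, 1, 0] (degrees: deg(1)=4, deg(2)=0, deg(3)=4, deg(4)=1, deg(5)=4, deg(6)=3, deg(7)=4)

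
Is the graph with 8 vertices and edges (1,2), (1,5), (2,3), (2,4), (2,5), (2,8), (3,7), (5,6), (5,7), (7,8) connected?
Yes (BFS from 1 visits [1, 2, 5, 3, 4, 8, 6, 7] — all 8 vertices reached)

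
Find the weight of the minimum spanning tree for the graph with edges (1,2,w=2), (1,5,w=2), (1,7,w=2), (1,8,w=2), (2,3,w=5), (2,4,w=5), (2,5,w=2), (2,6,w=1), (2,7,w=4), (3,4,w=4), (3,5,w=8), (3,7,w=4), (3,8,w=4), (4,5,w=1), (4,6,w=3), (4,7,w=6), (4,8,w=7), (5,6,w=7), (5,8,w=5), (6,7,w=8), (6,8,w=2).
14 (MST edges: (1,2,w=2), (1,5,w=2), (1,7,w=2), (1,8,w=2), (2,6,w=1), (3,4,w=4), (4,5,w=1); sum of weights 2 + 2 + 2 + 2 + 1 + 4 + 1 = 14)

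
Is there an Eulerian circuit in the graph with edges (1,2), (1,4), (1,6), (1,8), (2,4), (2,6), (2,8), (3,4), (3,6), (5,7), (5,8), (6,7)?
No (2 vertices have odd degree: {4, 8}; Eulerian circuit requires 0)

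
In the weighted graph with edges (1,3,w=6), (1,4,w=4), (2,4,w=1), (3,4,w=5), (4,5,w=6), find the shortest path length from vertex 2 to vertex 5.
7 (path: 2 -> 4 -> 5; weights 1 + 6 = 7)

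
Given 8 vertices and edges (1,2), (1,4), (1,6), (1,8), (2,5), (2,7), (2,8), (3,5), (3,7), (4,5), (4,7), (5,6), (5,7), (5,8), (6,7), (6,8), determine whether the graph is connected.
Yes (BFS from 1 visits [1, 2, 4, 6, 8, 5, 7, 3] — all 8 vertices reached)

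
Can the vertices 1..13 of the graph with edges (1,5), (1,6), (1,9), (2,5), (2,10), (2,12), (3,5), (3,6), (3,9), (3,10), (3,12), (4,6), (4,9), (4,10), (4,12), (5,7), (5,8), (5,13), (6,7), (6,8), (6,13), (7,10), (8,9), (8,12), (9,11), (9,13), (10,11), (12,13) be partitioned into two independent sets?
Yes. Partition: {1, 2, 3, 4, 7, 8, 11, 13}, {5, 6, 9, 10, 12}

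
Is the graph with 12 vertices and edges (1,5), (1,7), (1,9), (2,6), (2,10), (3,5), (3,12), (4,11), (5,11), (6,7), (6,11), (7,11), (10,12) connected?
No, it has 2 components: {1, 2, 3, 4, 5, 6, 7, 9, 10, 11, 12}, {8}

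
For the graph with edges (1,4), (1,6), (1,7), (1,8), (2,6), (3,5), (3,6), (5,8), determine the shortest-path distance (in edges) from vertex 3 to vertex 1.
2 (path: 3 -> 6 -> 1, 2 edges)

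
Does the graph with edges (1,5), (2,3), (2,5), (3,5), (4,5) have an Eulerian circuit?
No (2 vertices have odd degree: {1, 4}; Eulerian circuit requires 0)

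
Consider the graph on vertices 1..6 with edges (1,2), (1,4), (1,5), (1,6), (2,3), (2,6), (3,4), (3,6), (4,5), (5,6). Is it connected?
Yes (BFS from 1 visits [1, 2, 4, 5, 6, 3] — all 6 vertices reached)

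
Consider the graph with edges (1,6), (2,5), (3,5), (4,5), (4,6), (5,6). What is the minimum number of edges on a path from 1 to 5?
2 (path: 1 -> 6 -> 5, 2 edges)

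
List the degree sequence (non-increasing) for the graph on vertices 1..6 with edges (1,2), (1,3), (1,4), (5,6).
[3, 1, 1, 1, 1, 1] (degrees: deg(1)=3, deg(2)=1, deg(3)=1, deg(4)=1, deg(5)=1, deg(6)=1)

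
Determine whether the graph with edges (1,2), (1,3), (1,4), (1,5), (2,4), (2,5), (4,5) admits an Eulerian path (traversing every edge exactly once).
No (4 vertices have odd degree: {2, 3, 4, 5}; Eulerian path requires 0 or 2)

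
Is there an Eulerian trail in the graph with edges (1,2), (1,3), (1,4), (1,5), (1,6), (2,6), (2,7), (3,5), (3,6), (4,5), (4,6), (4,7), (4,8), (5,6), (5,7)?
No (8 vertices have odd degree: {1, 2, 3, 4, 5, 6, 7, 8}; Eulerian path requires 0 or 2)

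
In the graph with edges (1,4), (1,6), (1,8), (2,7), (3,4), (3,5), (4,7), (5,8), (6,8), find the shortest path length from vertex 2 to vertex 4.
2 (path: 2 -> 7 -> 4, 2 edges)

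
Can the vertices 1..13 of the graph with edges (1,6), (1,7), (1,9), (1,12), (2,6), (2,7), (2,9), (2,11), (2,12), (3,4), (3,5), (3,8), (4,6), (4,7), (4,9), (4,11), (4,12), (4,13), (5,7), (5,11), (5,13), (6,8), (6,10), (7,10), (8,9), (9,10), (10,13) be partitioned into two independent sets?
Yes. Partition: {1, 2, 4, 5, 8, 10}, {3, 6, 7, 9, 11, 12, 13}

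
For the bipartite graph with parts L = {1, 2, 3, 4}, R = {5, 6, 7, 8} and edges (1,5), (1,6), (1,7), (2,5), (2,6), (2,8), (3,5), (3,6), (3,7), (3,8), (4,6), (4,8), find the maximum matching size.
4 (matching: (1,7), (2,8), (3,5), (4,6); upper bound min(|L|,|R|) = min(4,4) = 4)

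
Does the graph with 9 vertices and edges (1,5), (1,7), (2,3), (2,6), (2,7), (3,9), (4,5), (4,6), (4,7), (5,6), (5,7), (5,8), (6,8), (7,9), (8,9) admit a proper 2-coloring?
No (odd cycle of length 3: 7 -> 1 -> 5 -> 7)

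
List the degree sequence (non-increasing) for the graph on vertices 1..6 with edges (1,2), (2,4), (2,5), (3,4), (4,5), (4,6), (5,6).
[4, 3, 3, 2, 1, 1] (degrees: deg(1)=1, deg(2)=3, deg(3)=1, deg(4)=4, deg(5)=3, deg(6)=2)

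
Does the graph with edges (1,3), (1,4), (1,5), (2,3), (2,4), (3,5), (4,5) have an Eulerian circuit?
No (4 vertices have odd degree: {1, 3, 4, 5}; Eulerian circuit requires 0)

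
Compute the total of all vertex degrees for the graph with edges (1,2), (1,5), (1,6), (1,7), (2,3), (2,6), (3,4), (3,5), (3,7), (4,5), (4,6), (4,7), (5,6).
26 (handshake: sum of degrees = 2|E| = 2 x 13 = 26)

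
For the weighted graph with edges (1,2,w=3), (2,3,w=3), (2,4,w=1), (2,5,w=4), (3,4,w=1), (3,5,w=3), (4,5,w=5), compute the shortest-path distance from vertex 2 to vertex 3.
2 (path: 2 -> 4 -> 3; weights 1 + 1 = 2)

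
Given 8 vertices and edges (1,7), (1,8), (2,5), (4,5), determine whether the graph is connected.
No, it has 4 components: {1, 7, 8}, {2, 4, 5}, {3}, {6}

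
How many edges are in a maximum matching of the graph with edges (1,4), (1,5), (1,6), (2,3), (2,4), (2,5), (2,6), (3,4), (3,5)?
3 (matching: (1,4), (2,6), (3,5); upper bound floor(n/2) = floor(6/2) = 3)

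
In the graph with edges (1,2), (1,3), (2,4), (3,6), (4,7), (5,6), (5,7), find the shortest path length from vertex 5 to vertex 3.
2 (path: 5 -> 6 -> 3, 2 edges)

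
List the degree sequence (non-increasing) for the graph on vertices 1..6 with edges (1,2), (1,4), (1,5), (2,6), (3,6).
[3, 2, 2, 1, 1, 1] (degrees: deg(1)=3, deg(2)=2, deg(3)=1, deg(4)=1, deg(5)=1, deg(6)=2)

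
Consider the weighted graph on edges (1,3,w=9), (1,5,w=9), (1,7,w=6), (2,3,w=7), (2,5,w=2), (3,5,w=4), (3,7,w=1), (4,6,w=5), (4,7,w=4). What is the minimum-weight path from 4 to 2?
11 (path: 4 -> 7 -> 3 -> 5 -> 2; weights 4 + 1 + 4 + 2 = 11)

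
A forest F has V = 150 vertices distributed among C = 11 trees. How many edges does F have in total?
139 (Each of the 11 component trees on V_i vertices has V_i - 1 edges; summing gives V - C = 150 - 11 = 139)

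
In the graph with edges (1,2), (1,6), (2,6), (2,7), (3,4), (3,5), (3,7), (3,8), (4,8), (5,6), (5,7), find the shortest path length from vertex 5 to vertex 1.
2 (path: 5 -> 6 -> 1, 2 edges)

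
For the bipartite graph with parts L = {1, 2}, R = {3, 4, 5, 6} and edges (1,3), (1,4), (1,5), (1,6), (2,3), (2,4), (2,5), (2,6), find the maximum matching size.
2 (matching: (1,6), (2,5); upper bound min(|L|,|R|) = min(2,4) = 2)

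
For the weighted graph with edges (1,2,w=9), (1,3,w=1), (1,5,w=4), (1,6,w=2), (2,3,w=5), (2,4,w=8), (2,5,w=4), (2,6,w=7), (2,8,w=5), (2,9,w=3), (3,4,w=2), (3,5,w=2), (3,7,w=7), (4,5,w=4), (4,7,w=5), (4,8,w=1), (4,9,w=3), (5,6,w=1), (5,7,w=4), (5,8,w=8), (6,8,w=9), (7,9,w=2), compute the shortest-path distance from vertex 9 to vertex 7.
2 (path: 9 -> 7; weights 2 = 2)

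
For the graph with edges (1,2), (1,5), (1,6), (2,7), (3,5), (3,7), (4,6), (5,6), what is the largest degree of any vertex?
3 (attained at vertices 1, 5, 6)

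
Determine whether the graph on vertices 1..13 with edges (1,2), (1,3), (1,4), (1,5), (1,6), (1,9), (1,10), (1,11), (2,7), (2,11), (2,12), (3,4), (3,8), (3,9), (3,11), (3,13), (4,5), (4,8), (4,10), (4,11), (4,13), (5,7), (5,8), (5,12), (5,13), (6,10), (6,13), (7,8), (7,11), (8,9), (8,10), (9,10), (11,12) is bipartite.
No (odd cycle of length 3: 4 -> 1 -> 5 -> 4)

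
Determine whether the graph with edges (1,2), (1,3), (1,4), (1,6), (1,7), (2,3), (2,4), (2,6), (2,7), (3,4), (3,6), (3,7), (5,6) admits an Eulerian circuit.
No (6 vertices have odd degree: {1, 2, 3, 4, 5, 7}; Eulerian circuit requires 0)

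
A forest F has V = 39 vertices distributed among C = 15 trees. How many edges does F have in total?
24 (Each of the 15 component trees on V_i vertices has V_i - 1 edges; summing gives V - C = 39 - 15 = 24)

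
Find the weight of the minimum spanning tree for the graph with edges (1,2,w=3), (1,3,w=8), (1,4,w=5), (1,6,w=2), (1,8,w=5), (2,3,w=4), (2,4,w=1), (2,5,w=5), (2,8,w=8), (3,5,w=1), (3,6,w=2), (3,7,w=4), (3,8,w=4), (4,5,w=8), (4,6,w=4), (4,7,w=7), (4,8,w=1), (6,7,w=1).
11 (MST edges: (1,2,w=3), (1,6,w=2), (2,4,w=1), (3,5,w=1), (3,6,w=2), (4,8,w=1), (6,7,w=1); sum of weights 3 + 2 + 1 + 1 + 2 + 1 + 1 = 11)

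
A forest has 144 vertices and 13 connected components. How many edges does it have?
131 (Each of the 13 component trees on V_i vertices has V_i - 1 edges; summing gives V - C = 144 - 13 = 131)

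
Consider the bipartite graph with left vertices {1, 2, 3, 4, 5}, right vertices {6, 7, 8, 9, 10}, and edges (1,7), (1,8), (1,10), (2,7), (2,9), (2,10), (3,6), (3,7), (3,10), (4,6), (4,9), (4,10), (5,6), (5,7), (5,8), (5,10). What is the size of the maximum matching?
5 (matching: (1,10), (2,9), (3,7), (4,6), (5,8); upper bound min(|L|,|R|) = min(5,5) = 5)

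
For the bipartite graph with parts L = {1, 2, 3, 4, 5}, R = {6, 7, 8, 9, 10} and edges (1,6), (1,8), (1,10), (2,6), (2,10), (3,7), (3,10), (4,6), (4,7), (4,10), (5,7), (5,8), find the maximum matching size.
4 (matching: (1,10), (2,6), (3,7), (5,8); upper bound min(|L|,|R|) = min(5,5) = 5)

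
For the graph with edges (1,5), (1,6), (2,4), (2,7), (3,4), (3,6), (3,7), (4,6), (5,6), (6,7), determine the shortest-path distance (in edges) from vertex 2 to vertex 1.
3 (path: 2 -> 7 -> 6 -> 1, 3 edges)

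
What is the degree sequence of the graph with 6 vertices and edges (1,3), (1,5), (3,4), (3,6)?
[3, 2, 1, 1, 1, 0] (degrees: deg(1)=2, deg(2)=0, deg(3)=3, deg(4)=1, deg(5)=1, deg(6)=1)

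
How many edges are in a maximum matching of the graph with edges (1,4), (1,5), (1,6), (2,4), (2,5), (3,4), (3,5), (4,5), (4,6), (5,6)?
3 (matching: (1,6), (2,5), (3,4); upper bound floor(n/2) = floor(6/2) = 3)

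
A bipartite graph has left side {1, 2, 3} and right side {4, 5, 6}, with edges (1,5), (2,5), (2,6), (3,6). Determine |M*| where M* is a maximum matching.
2 (matching: (1,5), (2,6); upper bound min(|L|,|R|) = min(3,3) = 3)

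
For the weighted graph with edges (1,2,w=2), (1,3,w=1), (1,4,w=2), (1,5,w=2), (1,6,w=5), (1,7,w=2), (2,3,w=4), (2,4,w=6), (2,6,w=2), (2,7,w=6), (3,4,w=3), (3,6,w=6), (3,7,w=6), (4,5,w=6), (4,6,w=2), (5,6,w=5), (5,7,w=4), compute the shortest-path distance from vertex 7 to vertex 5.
4 (path: 7 -> 5; weights 4 = 4)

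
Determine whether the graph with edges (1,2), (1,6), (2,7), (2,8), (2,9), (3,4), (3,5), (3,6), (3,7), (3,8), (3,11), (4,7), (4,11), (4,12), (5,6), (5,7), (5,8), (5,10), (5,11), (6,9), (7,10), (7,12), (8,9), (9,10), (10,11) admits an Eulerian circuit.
Yes (the graph is connected and all 12 vertices have even degree)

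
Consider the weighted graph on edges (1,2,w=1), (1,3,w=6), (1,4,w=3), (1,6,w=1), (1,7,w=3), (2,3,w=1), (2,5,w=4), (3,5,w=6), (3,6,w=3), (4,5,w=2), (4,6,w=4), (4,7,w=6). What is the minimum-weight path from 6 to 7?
4 (path: 6 -> 1 -> 7; weights 1 + 3 = 4)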